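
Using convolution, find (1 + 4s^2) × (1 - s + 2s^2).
Ascending coefficients: a = [1, 0, 4], b = [1, -1, 2]. c[0] = 1×1 = 1; c[1] = 1×-1 + 0×1 = -1; c[2] = 1×2 + 0×-1 + 4×1 = 6; c[3] = 0×2 + 4×-1 = -4; c[4] = 4×2 = 8. Result coefficients: [1, -1, 6, -4, 8] → 1 - s + 6s^2 - 4s^3 + 8s^4

1 - s + 6s^2 - 4s^3 + 8s^4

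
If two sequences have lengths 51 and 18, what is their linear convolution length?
Linear/full convolution length: m + n - 1 = 51 + 18 - 1 = 68

68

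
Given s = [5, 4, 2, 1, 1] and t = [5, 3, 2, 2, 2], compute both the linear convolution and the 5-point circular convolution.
Linear: y_lin[0] = 5×5 = 25; y_lin[1] = 5×3 + 4×5 = 35; y_lin[2] = 5×2 + 4×3 + 2×5 = 32; y_lin[3] = 5×2 + 4×2 + 2×3 + 1×5 = 29; y_lin[4] = 5×2 + 4×2 + 2×2 + 1×3 + 1×5 = 30; y_lin[5] = 4×2 + 2×2 + 1×2 + 1×3 = 17; y_lin[6] = 2×2 + 1×2 + 1×2 = 8; y_lin[7] = 1×2 + 1×2 = 4; y_lin[8] = 1×2 = 2 → [25, 35, 32, 29, 30, 17, 8, 4, 2]. Circular (length 5): y[0] = 5×5 + 4×2 + 2×2 + 1×2 + 1×3 = 42; y[1] = 5×3 + 4×5 + 2×2 + 1×2 + 1×2 = 43; y[2] = 5×2 + 4×3 + 2×5 + 1×2 + 1×2 = 36; y[3] = 5×2 + 4×2 + 2×3 + 1×5 + 1×2 = 31; y[4] = 5×2 + 4×2 + 2×2 + 1×3 + 1×5 = 30 → [42, 43, 36, 31, 30]

Linear: [25, 35, 32, 29, 30, 17, 8, 4, 2], Circular: [42, 43, 36, 31, 30]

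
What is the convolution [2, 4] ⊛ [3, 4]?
y[0] = 2×3 = 6; y[1] = 2×4 + 4×3 = 20; y[2] = 4×4 = 16

[6, 20, 16]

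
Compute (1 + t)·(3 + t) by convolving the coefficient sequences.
Ascending coefficients: a = [1, 1], b = [3, 1]. c[0] = 1×3 = 3; c[1] = 1×1 + 1×3 = 4; c[2] = 1×1 = 1. Result coefficients: [3, 4, 1] → 3 + 4t + t^2

3 + 4t + t^2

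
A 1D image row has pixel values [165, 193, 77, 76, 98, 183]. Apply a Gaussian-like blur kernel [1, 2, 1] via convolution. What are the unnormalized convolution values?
Convolve image row [165, 193, 77, 76, 98, 183] with kernel [1, 2, 1]: y[0] = 165×1 = 165; y[1] = 165×2 + 193×1 = 523; y[2] = 165×1 + 193×2 + 77×1 = 628; y[3] = 193×1 + 77×2 + 76×1 = 423; y[4] = 77×1 + 76×2 + 98×1 = 327; y[5] = 76×1 + 98×2 + 183×1 = 455; y[6] = 98×1 + 183×2 = 464; y[7] = 183×1 = 183 → [165, 523, 628, 423, 327, 455, 464, 183]. Normalization factor = sum(kernel) = 4.

[165, 523, 628, 423, 327, 455, 464, 183]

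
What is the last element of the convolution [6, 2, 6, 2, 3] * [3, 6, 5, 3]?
Use y[k] = Σ_i a[i]·b[k-i] at k=7. y[7] = 3×3 = 9

9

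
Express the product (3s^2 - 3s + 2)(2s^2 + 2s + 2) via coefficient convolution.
Ascending coefficients: a = [2, -3, 3], b = [2, 2, 2]. c[0] = 2×2 = 4; c[1] = 2×2 + -3×2 = -2; c[2] = 2×2 + -3×2 + 3×2 = 4; c[3] = -3×2 + 3×2 = 0; c[4] = 3×2 = 6. Result coefficients: [4, -2, 4, 0, 6] → 6s^4 + 4s^2 - 2s + 4

6s^4 + 4s^2 - 2s + 4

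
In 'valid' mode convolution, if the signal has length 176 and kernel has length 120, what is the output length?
'Valid' mode counts only positions where the kernel fully overlaps the signal: m - n + 1 = 176 - 120 + 1 = 57

57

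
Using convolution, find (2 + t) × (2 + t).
Ascending coefficients: a = [2, 1], b = [2, 1]. c[0] = 2×2 = 4; c[1] = 2×1 + 1×2 = 4; c[2] = 1×1 = 1. Result coefficients: [4, 4, 1] → 4 + 4t + t^2

4 + 4t + t^2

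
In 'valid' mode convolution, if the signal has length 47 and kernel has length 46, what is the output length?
'Valid' mode counts only positions where the kernel fully overlaps the signal: m - n + 1 = 47 - 46 + 1 = 2

2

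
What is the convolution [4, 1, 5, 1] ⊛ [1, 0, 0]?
y[0] = 4×1 = 4; y[1] = 4×0 + 1×1 = 1; y[2] = 4×0 + 1×0 + 5×1 = 5; y[3] = 1×0 + 5×0 + 1×1 = 1; y[4] = 5×0 + 1×0 = 0; y[5] = 1×0 = 0

[4, 1, 5, 1, 0, 0]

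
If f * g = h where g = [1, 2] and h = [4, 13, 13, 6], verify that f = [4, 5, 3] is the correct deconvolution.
Forward-compute [4, 5, 3] * [1, 2]: h[0] = 4×1 = 4; h[1] = 4×2 + 5×1 = 13; h[2] = 5×2 + 3×1 = 13; h[3] = 3×2 = 6 → [4, 13, 13, 6]. Matches given h = [4, 13, 13, 6], so verified.

Verified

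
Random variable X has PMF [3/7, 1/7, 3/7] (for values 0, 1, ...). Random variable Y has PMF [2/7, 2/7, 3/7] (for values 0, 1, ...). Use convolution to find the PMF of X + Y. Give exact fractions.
P(X+Y=k) = Σ_i P(X=i)·P(Y=k-i) — a convolution of [3/7, 1/7, 3/7] and [2/7, 2/7, 3/7]. P(X+Y=0) = (3/7)×(2/7) = 6/49; P(X+Y=1) = (3/7)×(2/7) + (1/7)×(2/7) = 6/49 + 2/49 = 8/49; P(X+Y=2) = (3/7)×(3/7) + (1/7)×(2/7) + (3/7)×(2/7) = 9/49 + 2/49 + 6/49 = 17/49; P(X+Y=3) = (1/7)×(3/7) + (3/7)×(2/7) = 3/49 + 6/49 = 9/49; P(X+Y=4) = (3/7)×(3/7) = 9/49. PMF: [6/49, 8/49, 17/49, 9/49, 9/49] (sums to 1 ✓)

[6/49, 8/49, 17/49, 9/49, 9/49]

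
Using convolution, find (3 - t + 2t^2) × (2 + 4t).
Ascending coefficients: a = [3, -1, 2], b = [2, 4]. c[0] = 3×2 = 6; c[1] = 3×4 + -1×2 = 10; c[2] = -1×4 + 2×2 = 0; c[3] = 2×4 = 8. Result coefficients: [6, 10, 0, 8] → 6 + 10t + 8t^3

6 + 10t + 8t^3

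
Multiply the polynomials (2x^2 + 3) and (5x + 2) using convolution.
Ascending coefficients: a = [3, 0, 2], b = [2, 5]. c[0] = 3×2 = 6; c[1] = 3×5 + 0×2 = 15; c[2] = 0×5 + 2×2 = 4; c[3] = 2×5 = 10. Result coefficients: [6, 15, 4, 10] → 10x^3 + 4x^2 + 15x + 6

10x^3 + 4x^2 + 15x + 6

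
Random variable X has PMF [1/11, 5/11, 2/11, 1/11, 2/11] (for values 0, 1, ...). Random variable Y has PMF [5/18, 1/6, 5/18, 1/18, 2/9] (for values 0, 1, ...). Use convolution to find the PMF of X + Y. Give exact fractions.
P(X+Y=k) = Σ_i P(X=i)·P(Y=k-i) — a convolution of [1/11, 5/11, 2/11, 1/11, 2/11] and [5/18, 1/6, 5/18, 1/18, 2/9]. P(X+Y=0) = (1/11)×(5/18) = 5/198; P(X+Y=1) = (1/11)×(1/6) + (5/11)×(5/18) = 1/66 + 25/198 = 14/99; P(X+Y=2) = (1/11)×(5/18) + (5/11)×(1/6) + (2/11)×(5/18) = 5/198 + 5/66 + 5/99 = 5/33; P(X+Y=3) = (1/11)×(1/18) + (5/11)×(5/18) + (2/11)×(1/6) + (1/11)×(5/18) = 1/198 + 25/198 + 1/33 + 5/198 = 37/198; P(X+Y=4) = (1/11)×(2/9) + (5/11)×(1/18) + (2/11)×(5/18) + (1/11)×(1/6) + (2/11)×(5/18) = 2/99 + 5/198 + 5/99 + 1/66 + 5/99 = 16/99; P(X+Y=5) = (5/11)×(2/9) + (2/11)×(1/18) + (1/11)×(5/18) + (2/11)×(1/6) = 10/99 + 1/99 + 5/198 + 1/33 = 1/6; P(X+Y=6) = (2/11)×(2/9) + (1/11)×(1/18) + (2/11)×(5/18) = 4/99 + 1/198 + 5/99 = 19/198; P(X+Y=7) = (1/11)×(2/9) + (2/11)×(1/18) = 2/99 + 1/99 = 1/33; P(X+Y=8) = (2/11)×(2/9) = 4/99. PMF: [5/198, 14/99, 5/33, 37/198, 16/99, 1/6, 19/198, 1/33, 4/99] (sums to 1 ✓)

[5/198, 14/99, 5/33, 37/198, 16/99, 1/6, 19/198, 1/33, 4/99]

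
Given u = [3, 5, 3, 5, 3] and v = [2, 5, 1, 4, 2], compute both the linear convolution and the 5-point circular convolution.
Linear: y_lin[0] = 3×2 = 6; y_lin[1] = 3×5 + 5×2 = 25; y_lin[2] = 3×1 + 5×5 + 3×2 = 34; y_lin[3] = 3×4 + 5×1 + 3×5 + 5×2 = 42; y_lin[4] = 3×2 + 5×4 + 3×1 + 5×5 + 3×2 = 60; y_lin[5] = 5×2 + 3×4 + 5×1 + 3×5 = 42; y_lin[6] = 3×2 + 5×4 + 3×1 = 29; y_lin[7] = 5×2 + 3×4 = 22; y_lin[8] = 3×2 = 6 → [6, 25, 34, 42, 60, 42, 29, 22, 6]. Circular (length 5): y[0] = 3×2 + 5×2 + 3×4 + 5×1 + 3×5 = 48; y[1] = 3×5 + 5×2 + 3×2 + 5×4 + 3×1 = 54; y[2] = 3×1 + 5×5 + 3×2 + 5×2 + 3×4 = 56; y[3] = 3×4 + 5×1 + 3×5 + 5×2 + 3×2 = 48; y[4] = 3×2 + 5×4 + 3×1 + 5×5 + 3×2 = 60 → [48, 54, 56, 48, 60]

Linear: [6, 25, 34, 42, 60, 42, 29, 22, 6], Circular: [48, 54, 56, 48, 60]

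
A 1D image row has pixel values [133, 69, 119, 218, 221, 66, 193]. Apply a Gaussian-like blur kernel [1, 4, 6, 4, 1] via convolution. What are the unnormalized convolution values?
Convolve image row [133, 69, 119, 218, 221, 66, 193] with kernel [1, 4, 6, 4, 1]: y[0] = 133×1 = 133; y[1] = 133×4 + 69×1 = 601; y[2] = 133×6 + 69×4 + 119×1 = 1193; y[3] = 133×4 + 69×6 + 119×4 + 218×1 = 1640; y[4] = 133×1 + 69×4 + 119×6 + 218×4 + 221×1 = 2216; y[5] = 69×1 + 119×4 + 218×6 + 221×4 + 66×1 = 2803; y[6] = 119×1 + 218×4 + 221×6 + 66×4 + 193×1 = 2774; y[7] = 218×1 + 221×4 + 66×6 + 193×4 = 2270; y[8] = 221×1 + 66×4 + 193×6 = 1643; y[9] = 66×1 + 193×4 = 838; y[10] = 193×1 = 193 → [133, 601, 1193, 1640, 2216, 2803, 2774, 2270, 1643, 838, 193]. Normalization factor = sum(kernel) = 16.

[133, 601, 1193, 1640, 2216, 2803, 2774, 2270, 1643, 838, 193]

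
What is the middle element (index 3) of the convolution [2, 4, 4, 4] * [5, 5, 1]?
Use y[k] = Σ_i a[i]·b[k-i] at k=3. y[3] = 4×1 + 4×5 + 4×5 = 44

44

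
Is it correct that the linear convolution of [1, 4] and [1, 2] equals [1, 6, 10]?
Recompute linear convolution of [1, 4] and [1, 2]: y[0] = 1×1 = 1; y[1] = 1×2 + 4×1 = 6; y[2] = 4×2 = 8 → [1, 6, 8]. Compare to given [1, 6, 10]: they differ at index 2: given 10, correct 8, so answer: No

No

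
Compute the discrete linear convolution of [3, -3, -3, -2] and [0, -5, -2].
y[0] = 3×0 = 0; y[1] = 3×-5 + -3×0 = -15; y[2] = 3×-2 + -3×-5 + -3×0 = 9; y[3] = -3×-2 + -3×-5 + -2×0 = 21; y[4] = -3×-2 + -2×-5 = 16; y[5] = -2×-2 = 4

[0, -15, 9, 21, 16, 4]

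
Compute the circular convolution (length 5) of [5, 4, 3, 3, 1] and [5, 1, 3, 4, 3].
Use y[k] = Σ_j a[j]·b[(k-j) mod 5]. y[0] = 5×5 + 4×3 + 3×4 + 3×3 + 1×1 = 59; y[1] = 5×1 + 4×5 + 3×3 + 3×4 + 1×3 = 49; y[2] = 5×3 + 4×1 + 3×5 + 3×3 + 1×4 = 47; y[3] = 5×4 + 4×3 + 3×1 + 3×5 + 1×3 = 53; y[4] = 5×3 + 4×4 + 3×3 + 3×1 + 1×5 = 48. Result: [59, 49, 47, 53, 48]

[59, 49, 47, 53, 48]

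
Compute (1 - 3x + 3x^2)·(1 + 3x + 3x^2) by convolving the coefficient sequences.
Ascending coefficients: a = [1, -3, 3], b = [1, 3, 3]. c[0] = 1×1 = 1; c[1] = 1×3 + -3×1 = 0; c[2] = 1×3 + -3×3 + 3×1 = -3; c[3] = -3×3 + 3×3 = 0; c[4] = 3×3 = 9. Result coefficients: [1, 0, -3, 0, 9] → 1 - 3x^2 + 9x^4

1 - 3x^2 + 9x^4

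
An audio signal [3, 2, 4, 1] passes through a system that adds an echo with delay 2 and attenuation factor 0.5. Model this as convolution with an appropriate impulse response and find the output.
Direct-path + delayed-attenuated-path model → impulse response h = [1, 0, 0.5] (1 at lag 0, 0.5 at lag 2). Output y[n] = x[n] + 0.5·x[n - 2] (with x[n] = 0 outside 0..3): y[0] = 3 + 0.5×0 = 3; y[1] = 2 + 0.5×0 = 2; y[2] = 4 + 0.5×3 = 5.5; y[3] = 1 + 0.5×2 = 2.0; y[4] = 0 + 0.5×4 = 2.0; y[5] = 0 + 0.5×1 = 0.5. So y = [3, 2, 5.5, 2.0, 2.0, 0.5]

[3, 2, 5.5, 2.0, 2.0, 0.5]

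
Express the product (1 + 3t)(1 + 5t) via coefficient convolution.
Ascending coefficients: a = [1, 3], b = [1, 5]. c[0] = 1×1 = 1; c[1] = 1×5 + 3×1 = 8; c[2] = 3×5 = 15. Result coefficients: [1, 8, 15] → 1 + 8t + 15t^2

1 + 8t + 15t^2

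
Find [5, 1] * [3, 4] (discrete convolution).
y[0] = 5×3 = 15; y[1] = 5×4 + 1×3 = 23; y[2] = 1×4 = 4

[15, 23, 4]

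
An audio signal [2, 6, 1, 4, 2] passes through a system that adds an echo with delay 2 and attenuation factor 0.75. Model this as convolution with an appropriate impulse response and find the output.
Direct-path + delayed-attenuated-path model → impulse response h = [1, 0, 0.75] (1 at lag 0, 0.75 at lag 2). Output y[n] = x[n] + 0.75·x[n - 2] (with x[n] = 0 outside 0..4): y[0] = 2 + 0.75×0 = 2; y[1] = 6 + 0.75×0 = 6; y[2] = 1 + 0.75×2 = 2.5; y[3] = 4 + 0.75×6 = 8.5; y[4] = 2 + 0.75×1 = 2.75; y[5] = 0 + 0.75×4 = 3.0; y[6] = 0 + 0.75×2 = 1.5. So y = [2, 6, 2.5, 8.5, 2.75, 3.0, 1.5]

[2, 6, 2.5, 8.5, 2.75, 3.0, 1.5]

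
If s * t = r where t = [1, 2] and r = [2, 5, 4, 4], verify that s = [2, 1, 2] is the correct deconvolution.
Forward-compute [2, 1, 2] * [1, 2]: r[0] = 2×1 = 2; r[1] = 2×2 + 1×1 = 5; r[2] = 1×2 + 2×1 = 4; r[3] = 2×2 = 4 → [2, 5, 4, 4]. Matches given r = [2, 5, 4, 4], so verified.

Verified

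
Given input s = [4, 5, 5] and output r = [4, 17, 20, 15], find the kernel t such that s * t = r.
Output length 4 = len(s) + len(t) - 1 ⇒ len(t) = 2. Solve t forward using t[k] = (r[k] - Σ_{i≥1} s[i]·t[k-i]) / s[0]: t[0] = r[0] / s[0] = 4 / 4 = 1; t[1] = (r[1] - 5×1) / s[0] = (17 - 5×1) / 4 = 3. So t = [1, 3]. Forward-check [4, 5, 5] * [1, 3]: r[0] = 4×1 = 4; r[1] = 4×3 + 5×1 = 17; r[2] = 5×3 + 5×1 = 20; r[3] = 5×3 = 15 → [4, 17, 20, 15] ✓

[1, 3]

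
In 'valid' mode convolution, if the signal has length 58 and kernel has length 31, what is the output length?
'Valid' mode counts only positions where the kernel fully overlaps the signal: m - n + 1 = 58 - 31 + 1 = 28

28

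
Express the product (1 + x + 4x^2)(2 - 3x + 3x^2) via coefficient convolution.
Ascending coefficients: a = [1, 1, 4], b = [2, -3, 3]. c[0] = 1×2 = 2; c[1] = 1×-3 + 1×2 = -1; c[2] = 1×3 + 1×-3 + 4×2 = 8; c[3] = 1×3 + 4×-3 = -9; c[4] = 4×3 = 12. Result coefficients: [2, -1, 8, -9, 12] → 2 - x + 8x^2 - 9x^3 + 12x^4

2 - x + 8x^2 - 9x^3 + 12x^4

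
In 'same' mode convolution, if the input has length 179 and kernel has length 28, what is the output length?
'Same' mode returns an output with the same length as the input: 179

179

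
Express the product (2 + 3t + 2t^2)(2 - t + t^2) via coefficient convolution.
Ascending coefficients: a = [2, 3, 2], b = [2, -1, 1]. c[0] = 2×2 = 4; c[1] = 2×-1 + 3×2 = 4; c[2] = 2×1 + 3×-1 + 2×2 = 3; c[3] = 3×1 + 2×-1 = 1; c[4] = 2×1 = 2. Result coefficients: [4, 4, 3, 1, 2] → 4 + 4t + 3t^2 + t^3 + 2t^4

4 + 4t + 3t^2 + t^3 + 2t^4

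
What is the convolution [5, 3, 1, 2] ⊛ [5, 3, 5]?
y[0] = 5×5 = 25; y[1] = 5×3 + 3×5 = 30; y[2] = 5×5 + 3×3 + 1×5 = 39; y[3] = 3×5 + 1×3 + 2×5 = 28; y[4] = 1×5 + 2×3 = 11; y[5] = 2×5 = 10

[25, 30, 39, 28, 11, 10]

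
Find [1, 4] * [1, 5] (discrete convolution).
y[0] = 1×1 = 1; y[1] = 1×5 + 4×1 = 9; y[2] = 4×5 = 20

[1, 9, 20]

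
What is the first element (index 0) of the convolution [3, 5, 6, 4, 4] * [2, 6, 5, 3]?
Use y[k] = Σ_i a[i]·b[k-i] at k=0. y[0] = 3×2 = 6

6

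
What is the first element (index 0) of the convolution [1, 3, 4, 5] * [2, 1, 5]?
Use y[k] = Σ_i a[i]·b[k-i] at k=0. y[0] = 1×2 = 2

2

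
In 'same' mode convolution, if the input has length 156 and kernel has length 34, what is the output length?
'Same' mode returns an output with the same length as the input: 156

156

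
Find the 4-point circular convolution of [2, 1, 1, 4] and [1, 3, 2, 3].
Use y[k] = Σ_j u[j]·v[(k-j) mod 4]. y[0] = 2×1 + 1×3 + 1×2 + 4×3 = 19; y[1] = 2×3 + 1×1 + 1×3 + 4×2 = 18; y[2] = 2×2 + 1×3 + 1×1 + 4×3 = 20; y[3] = 2×3 + 1×2 + 1×3 + 4×1 = 15. Result: [19, 18, 20, 15]

[19, 18, 20, 15]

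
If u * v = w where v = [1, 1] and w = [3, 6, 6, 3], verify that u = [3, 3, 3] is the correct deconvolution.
Forward-compute [3, 3, 3] * [1, 1]: w[0] = 3×1 = 3; w[1] = 3×1 + 3×1 = 6; w[2] = 3×1 + 3×1 = 6; w[3] = 3×1 = 3 → [3, 6, 6, 3]. Matches given w = [3, 6, 6, 3], so verified.

Verified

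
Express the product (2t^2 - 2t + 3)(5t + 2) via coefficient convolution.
Ascending coefficients: a = [3, -2, 2], b = [2, 5]. c[0] = 3×2 = 6; c[1] = 3×5 + -2×2 = 11; c[2] = -2×5 + 2×2 = -6; c[3] = 2×5 = 10. Result coefficients: [6, 11, -6, 10] → 10t^3 - 6t^2 + 11t + 6

10t^3 - 6t^2 + 11t + 6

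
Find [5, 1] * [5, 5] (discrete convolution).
y[0] = 5×5 = 25; y[1] = 5×5 + 1×5 = 30; y[2] = 1×5 = 5

[25, 30, 5]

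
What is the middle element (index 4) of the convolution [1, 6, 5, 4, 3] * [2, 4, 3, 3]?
Use y[k] = Σ_i a[i]·b[k-i] at k=4. y[4] = 6×3 + 5×3 + 4×4 + 3×2 = 55

55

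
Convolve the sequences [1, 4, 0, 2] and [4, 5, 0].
y[0] = 1×4 = 4; y[1] = 1×5 + 4×4 = 21; y[2] = 1×0 + 4×5 + 0×4 = 20; y[3] = 4×0 + 0×5 + 2×4 = 8; y[4] = 0×0 + 2×5 = 10; y[5] = 2×0 = 0

[4, 21, 20, 8, 10, 0]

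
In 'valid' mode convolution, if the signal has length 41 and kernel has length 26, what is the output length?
'Valid' mode counts only positions where the kernel fully overlaps the signal: m - n + 1 = 41 - 26 + 1 = 16

16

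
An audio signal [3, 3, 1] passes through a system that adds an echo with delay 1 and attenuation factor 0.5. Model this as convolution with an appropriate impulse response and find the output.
Direct-path + delayed-attenuated-path model → impulse response h = [1, 0.5] (1 at lag 0, 0.5 at lag 1). Output y[n] = x[n] + 0.5·x[n - 1] (with x[n] = 0 outside 0..2): y[0] = 3 + 0.5×0 = 3; y[1] = 3 + 0.5×3 = 4.5; y[2] = 1 + 0.5×3 = 2.5; y[3] = 0 + 0.5×1 = 0.5. So y = [3, 4.5, 2.5, 0.5]

[3, 4.5, 2.5, 0.5]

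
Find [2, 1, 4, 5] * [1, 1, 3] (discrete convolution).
y[0] = 2×1 = 2; y[1] = 2×1 + 1×1 = 3; y[2] = 2×3 + 1×1 + 4×1 = 11; y[3] = 1×3 + 4×1 + 5×1 = 12; y[4] = 4×3 + 5×1 = 17; y[5] = 5×3 = 15

[2, 3, 11, 12, 17, 15]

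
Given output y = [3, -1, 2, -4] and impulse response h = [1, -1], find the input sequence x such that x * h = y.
Deconvolve y=[3, -1, 2, -4] by h=[1, -1]. Since h[0]=1, solve forward: x[0] = y[0] / 1 = 3; x[1] = (y[1] - 3×-1) / 1 = 2; x[2] = (y[2] - 2×-1) / 1 = 4. So x = [3, 2, 4]. Check by forward convolution: y[0] = 3×1 = 3; y[1] = 3×-1 + 2×1 = -1; y[2] = 2×-1 + 4×1 = 2; y[3] = 4×-1 = -4

[3, 2, 4]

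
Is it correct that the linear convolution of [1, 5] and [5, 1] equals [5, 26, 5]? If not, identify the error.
Recompute linear convolution of [1, 5] and [5, 1]: y[0] = 1×5 = 5; y[1] = 1×1 + 5×5 = 26; y[2] = 5×1 = 5 → [5, 26, 5]. Given [5, 26, 5] matches, so answer: Yes

Yes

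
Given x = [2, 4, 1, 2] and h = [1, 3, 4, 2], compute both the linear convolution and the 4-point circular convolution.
Linear: y_lin[0] = 2×1 = 2; y_lin[1] = 2×3 + 4×1 = 10; y_lin[2] = 2×4 + 4×3 + 1×1 = 21; y_lin[3] = 2×2 + 4×4 + 1×3 + 2×1 = 25; y_lin[4] = 4×2 + 1×4 + 2×3 = 18; y_lin[5] = 1×2 + 2×4 = 10; y_lin[6] = 2×2 = 4 → [2, 10, 21, 25, 18, 10, 4]. Circular (length 4): y[0] = 2×1 + 4×2 + 1×4 + 2×3 = 20; y[1] = 2×3 + 4×1 + 1×2 + 2×4 = 20; y[2] = 2×4 + 4×3 + 1×1 + 2×2 = 25; y[3] = 2×2 + 4×4 + 1×3 + 2×1 = 25 → [20, 20, 25, 25]

Linear: [2, 10, 21, 25, 18, 10, 4], Circular: [20, 20, 25, 25]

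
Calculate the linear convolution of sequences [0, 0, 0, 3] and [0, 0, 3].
y[0] = 0×0 = 0; y[1] = 0×0 + 0×0 = 0; y[2] = 0×3 + 0×0 + 0×0 = 0; y[3] = 0×3 + 0×0 + 3×0 = 0; y[4] = 0×3 + 3×0 = 0; y[5] = 3×3 = 9

[0, 0, 0, 0, 0, 9]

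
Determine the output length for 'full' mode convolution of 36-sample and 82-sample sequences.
Linear/full convolution length: m + n - 1 = 36 + 82 - 1 = 117

117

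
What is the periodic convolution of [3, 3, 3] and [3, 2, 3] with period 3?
Use y[k] = Σ_j f[j]·g[(k-j) mod 3]. y[0] = 3×3 + 3×3 + 3×2 = 24; y[1] = 3×2 + 3×3 + 3×3 = 24; y[2] = 3×3 + 3×2 + 3×3 = 24. Result: [24, 24, 24]

[24, 24, 24]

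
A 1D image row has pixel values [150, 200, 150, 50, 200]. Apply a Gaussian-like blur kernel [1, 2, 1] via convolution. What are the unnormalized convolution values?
Convolve image row [150, 200, 150, 50, 200] with kernel [1, 2, 1]: y[0] = 150×1 = 150; y[1] = 150×2 + 200×1 = 500; y[2] = 150×1 + 200×2 + 150×1 = 700; y[3] = 200×1 + 150×2 + 50×1 = 550; y[4] = 150×1 + 50×2 + 200×1 = 450; y[5] = 50×1 + 200×2 = 450; y[6] = 200×1 = 200 → [150, 500, 700, 550, 450, 450, 200]. Normalization factor = sum(kernel) = 4.

[150, 500, 700, 550, 450, 450, 200]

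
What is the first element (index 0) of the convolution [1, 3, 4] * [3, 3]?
Use y[k] = Σ_i a[i]·b[k-i] at k=0. y[0] = 1×3 = 3

3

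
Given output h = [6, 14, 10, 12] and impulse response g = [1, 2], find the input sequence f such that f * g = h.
Deconvolve h=[6, 14, 10, 12] by g=[1, 2]. Since g[0]=1, solve forward: f[0] = h[0] / 1 = 6; f[1] = (h[1] - 6×2) / 1 = 2; f[2] = (h[2] - 2×2) / 1 = 6. So f = [6, 2, 6]. Check by forward convolution: h[0] = 6×1 = 6; h[1] = 6×2 + 2×1 = 14; h[2] = 2×2 + 6×1 = 10; h[3] = 6×2 = 12

[6, 2, 6]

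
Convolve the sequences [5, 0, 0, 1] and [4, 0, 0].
y[0] = 5×4 = 20; y[1] = 5×0 + 0×4 = 0; y[2] = 5×0 + 0×0 + 0×4 = 0; y[3] = 0×0 + 0×0 + 1×4 = 4; y[4] = 0×0 + 1×0 = 0; y[5] = 1×0 = 0

[20, 0, 0, 4, 0, 0]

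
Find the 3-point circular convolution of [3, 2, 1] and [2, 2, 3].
Use y[k] = Σ_j s[j]·t[(k-j) mod 3]. y[0] = 3×2 + 2×3 + 1×2 = 14; y[1] = 3×2 + 2×2 + 1×3 = 13; y[2] = 3×3 + 2×2 + 1×2 = 15. Result: [14, 13, 15]

[14, 13, 15]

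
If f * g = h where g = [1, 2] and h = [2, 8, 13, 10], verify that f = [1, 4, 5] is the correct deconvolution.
Forward-compute [1, 4, 5] * [1, 2]: h[0] = 1×1 = 1; h[1] = 1×2 + 4×1 = 6; h[2] = 4×2 + 5×1 = 13; h[3] = 5×2 = 10 → [1, 6, 13, 10]. Does not match given h = [2, 8, 13, 10].

Not verified. [1, 4, 5] * [1, 2] = [1, 6, 13, 10], which differs from [2, 8, 13, 10] at index 0.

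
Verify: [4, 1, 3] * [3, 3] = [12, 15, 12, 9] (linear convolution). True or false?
Recompute linear convolution of [4, 1, 3] and [3, 3]: y[0] = 4×3 = 12; y[1] = 4×3 + 1×3 = 15; y[2] = 1×3 + 3×3 = 12; y[3] = 3×3 = 9 → [12, 15, 12, 9]. Given [12, 15, 12, 9] matches, so answer: Yes

Yes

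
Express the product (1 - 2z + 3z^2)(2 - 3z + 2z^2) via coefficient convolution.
Ascending coefficients: a = [1, -2, 3], b = [2, -3, 2]. c[0] = 1×2 = 2; c[1] = 1×-3 + -2×2 = -7; c[2] = 1×2 + -2×-3 + 3×2 = 14; c[3] = -2×2 + 3×-3 = -13; c[4] = 3×2 = 6. Result coefficients: [2, -7, 14, -13, 6] → 2 - 7z + 14z^2 - 13z^3 + 6z^4

2 - 7z + 14z^2 - 13z^3 + 6z^4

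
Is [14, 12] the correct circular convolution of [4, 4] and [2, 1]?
Recompute circular convolution of [4, 4] and [2, 1]: y[0] = 4×2 + 4×1 = 12; y[1] = 4×1 + 4×2 = 12 → [12, 12]. Compare to given [14, 12]: they differ at index 0: given 14, correct 12, so answer: No

No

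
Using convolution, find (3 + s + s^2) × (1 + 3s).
Ascending coefficients: a = [3, 1, 1], b = [1, 3]. c[0] = 3×1 = 3; c[1] = 3×3 + 1×1 = 10; c[2] = 1×3 + 1×1 = 4; c[3] = 1×3 = 3. Result coefficients: [3, 10, 4, 3] → 3 + 10s + 4s^2 + 3s^3

3 + 10s + 4s^2 + 3s^3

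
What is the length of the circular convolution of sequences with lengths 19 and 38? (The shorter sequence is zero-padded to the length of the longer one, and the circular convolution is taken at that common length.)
Circular convolution (zero-padding the shorter input) has length max(m, n) = max(19, 38) = 38

38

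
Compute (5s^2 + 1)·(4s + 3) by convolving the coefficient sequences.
Ascending coefficients: a = [1, 0, 5], b = [3, 4]. c[0] = 1×3 = 3; c[1] = 1×4 + 0×3 = 4; c[2] = 0×4 + 5×3 = 15; c[3] = 5×4 = 20. Result coefficients: [3, 4, 15, 20] → 20s^3 + 15s^2 + 4s + 3

20s^3 + 15s^2 + 4s + 3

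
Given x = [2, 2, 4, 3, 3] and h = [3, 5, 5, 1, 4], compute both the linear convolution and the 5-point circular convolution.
Linear: y_lin[0] = 2×3 = 6; y_lin[1] = 2×5 + 2×3 = 16; y_lin[2] = 2×5 + 2×5 + 4×3 = 32; y_lin[3] = 2×1 + 2×5 + 4×5 + 3×3 = 41; y_lin[4] = 2×4 + 2×1 + 4×5 + 3×5 + 3×3 = 54; y_lin[5] = 2×4 + 4×1 + 3×5 + 3×5 = 42; y_lin[6] = 4×4 + 3×1 + 3×5 = 34; y_lin[7] = 3×4 + 3×1 = 15; y_lin[8] = 3×4 = 12 → [6, 16, 32, 41, 54, 42, 34, 15, 12]. Circular (length 5): y[0] = 2×3 + 2×4 + 4×1 + 3×5 + 3×5 = 48; y[1] = 2×5 + 2×3 + 4×4 + 3×1 + 3×5 = 50; y[2] = 2×5 + 2×5 + 4×3 + 3×4 + 3×1 = 47; y[3] = 2×1 + 2×5 + 4×5 + 3×3 + 3×4 = 53; y[4] = 2×4 + 2×1 + 4×5 + 3×5 + 3×3 = 54 → [48, 50, 47, 53, 54]

Linear: [6, 16, 32, 41, 54, 42, 34, 15, 12], Circular: [48, 50, 47, 53, 54]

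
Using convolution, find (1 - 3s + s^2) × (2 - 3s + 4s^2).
Ascending coefficients: a = [1, -3, 1], b = [2, -3, 4]. c[0] = 1×2 = 2; c[1] = 1×-3 + -3×2 = -9; c[2] = 1×4 + -3×-3 + 1×2 = 15; c[3] = -3×4 + 1×-3 = -15; c[4] = 1×4 = 4. Result coefficients: [2, -9, 15, -15, 4] → 2 - 9s + 15s^2 - 15s^3 + 4s^4

2 - 9s + 15s^2 - 15s^3 + 4s^4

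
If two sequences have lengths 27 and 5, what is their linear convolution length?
Linear/full convolution length: m + n - 1 = 27 + 5 - 1 = 31

31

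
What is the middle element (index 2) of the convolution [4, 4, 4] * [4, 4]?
Use y[k] = Σ_i a[i]·b[k-i] at k=2. y[2] = 4×4 + 4×4 = 32

32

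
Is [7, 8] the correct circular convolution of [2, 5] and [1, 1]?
Recompute circular convolution of [2, 5] and [1, 1]: y[0] = 2×1 + 5×1 = 7; y[1] = 2×1 + 5×1 = 7 → [7, 7]. Compare to given [7, 8]: they differ at index 1: given 8, correct 7, so answer: No

No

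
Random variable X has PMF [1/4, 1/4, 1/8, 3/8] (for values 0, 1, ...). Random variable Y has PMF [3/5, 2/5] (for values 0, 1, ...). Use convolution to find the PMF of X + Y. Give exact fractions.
P(X+Y=k) = Σ_i P(X=i)·P(Y=k-i) — a convolution of [1/4, 1/4, 1/8, 3/8] and [3/5, 2/5]. P(X+Y=0) = (1/4)×(3/5) = 3/20; P(X+Y=1) = (1/4)×(2/5) + (1/4)×(3/5) = 1/10 + 3/20 = 1/4; P(X+Y=2) = (1/4)×(2/5) + (1/8)×(3/5) = 1/10 + 3/40 = 7/40; P(X+Y=3) = (1/8)×(2/5) + (3/8)×(3/5) = 1/20 + 9/40 = 11/40; P(X+Y=4) = (3/8)×(2/5) = 3/20. PMF: [3/20, 1/4, 7/40, 11/40, 3/20] (sums to 1 ✓)

[3/20, 1/4, 7/40, 11/40, 3/20]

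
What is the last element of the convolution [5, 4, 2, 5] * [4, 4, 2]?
Use y[k] = Σ_i a[i]·b[k-i] at k=5. y[5] = 5×2 = 10

10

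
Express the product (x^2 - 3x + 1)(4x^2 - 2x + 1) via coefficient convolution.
Ascending coefficients: a = [1, -3, 1], b = [1, -2, 4]. c[0] = 1×1 = 1; c[1] = 1×-2 + -3×1 = -5; c[2] = 1×4 + -3×-2 + 1×1 = 11; c[3] = -3×4 + 1×-2 = -14; c[4] = 1×4 = 4. Result coefficients: [1, -5, 11, -14, 4] → 4x^4 - 14x^3 + 11x^2 - 5x + 1

4x^4 - 14x^3 + 11x^2 - 5x + 1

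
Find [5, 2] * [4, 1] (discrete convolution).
y[0] = 5×4 = 20; y[1] = 5×1 + 2×4 = 13; y[2] = 2×1 = 2

[20, 13, 2]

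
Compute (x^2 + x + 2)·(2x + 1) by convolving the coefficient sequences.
Ascending coefficients: a = [2, 1, 1], b = [1, 2]. c[0] = 2×1 = 2; c[1] = 2×2 + 1×1 = 5; c[2] = 1×2 + 1×1 = 3; c[3] = 1×2 = 2. Result coefficients: [2, 5, 3, 2] → 2x^3 + 3x^2 + 5x + 2

2x^3 + 3x^2 + 5x + 2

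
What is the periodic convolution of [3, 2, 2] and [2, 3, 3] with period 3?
Use y[k] = Σ_j f[j]·g[(k-j) mod 3]. y[0] = 3×2 + 2×3 + 2×3 = 18; y[1] = 3×3 + 2×2 + 2×3 = 19; y[2] = 3×3 + 2×3 + 2×2 = 19. Result: [18, 19, 19]

[18, 19, 19]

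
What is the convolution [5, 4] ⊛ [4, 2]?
y[0] = 5×4 = 20; y[1] = 5×2 + 4×4 = 26; y[2] = 4×2 = 8

[20, 26, 8]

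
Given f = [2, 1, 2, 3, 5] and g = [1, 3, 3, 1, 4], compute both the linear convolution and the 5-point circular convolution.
Linear: y_lin[0] = 2×1 = 2; y_lin[1] = 2×3 + 1×1 = 7; y_lin[2] = 2×3 + 1×3 + 2×1 = 11; y_lin[3] = 2×1 + 1×3 + 2×3 + 3×1 = 14; y_lin[4] = 2×4 + 1×1 + 2×3 + 3×3 + 5×1 = 29; y_lin[5] = 1×4 + 2×1 + 3×3 + 5×3 = 30; y_lin[6] = 2×4 + 3×1 + 5×3 = 26; y_lin[7] = 3×4 + 5×1 = 17; y_lin[8] = 5×4 = 20 → [2, 7, 11, 14, 29, 30, 26, 17, 20]. Circular (length 5): y[0] = 2×1 + 1×4 + 2×1 + 3×3 + 5×3 = 32; y[1] = 2×3 + 1×1 + 2×4 + 3×1 + 5×3 = 33; y[2] = 2×3 + 1×3 + 2×1 + 3×4 + 5×1 = 28; y[3] = 2×1 + 1×3 + 2×3 + 3×1 + 5×4 = 34; y[4] = 2×4 + 1×1 + 2×3 + 3×3 + 5×1 = 29 → [32, 33, 28, 34, 29]

Linear: [2, 7, 11, 14, 29, 30, 26, 17, 20], Circular: [32, 33, 28, 34, 29]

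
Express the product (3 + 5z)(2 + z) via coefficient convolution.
Ascending coefficients: a = [3, 5], b = [2, 1]. c[0] = 3×2 = 6; c[1] = 3×1 + 5×2 = 13; c[2] = 5×1 = 5. Result coefficients: [6, 13, 5] → 6 + 13z + 5z^2

6 + 13z + 5z^2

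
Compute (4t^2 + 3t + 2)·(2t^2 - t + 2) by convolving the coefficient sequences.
Ascending coefficients: a = [2, 3, 4], b = [2, -1, 2]. c[0] = 2×2 = 4; c[1] = 2×-1 + 3×2 = 4; c[2] = 2×2 + 3×-1 + 4×2 = 9; c[3] = 3×2 + 4×-1 = 2; c[4] = 4×2 = 8. Result coefficients: [4, 4, 9, 2, 8] → 8t^4 + 2t^3 + 9t^2 + 4t + 4

8t^4 + 2t^3 + 9t^2 + 4t + 4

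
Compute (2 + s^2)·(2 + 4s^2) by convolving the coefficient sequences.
Ascending coefficients: a = [2, 0, 1], b = [2, 0, 4]. c[0] = 2×2 = 4; c[1] = 2×0 + 0×2 = 0; c[2] = 2×4 + 0×0 + 1×2 = 10; c[3] = 0×4 + 1×0 = 0; c[4] = 1×4 = 4. Result coefficients: [4, 0, 10, 0, 4] → 4 + 10s^2 + 4s^4

4 + 10s^2 + 4s^4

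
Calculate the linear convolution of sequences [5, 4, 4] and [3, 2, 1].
y[0] = 5×3 = 15; y[1] = 5×2 + 4×3 = 22; y[2] = 5×1 + 4×2 + 4×3 = 25; y[3] = 4×1 + 4×2 = 12; y[4] = 4×1 = 4

[15, 22, 25, 12, 4]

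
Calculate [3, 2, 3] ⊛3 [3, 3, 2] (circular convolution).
Use y[k] = Σ_j s[j]·t[(k-j) mod 3]. y[0] = 3×3 + 2×2 + 3×3 = 22; y[1] = 3×3 + 2×3 + 3×2 = 21; y[2] = 3×2 + 2×3 + 3×3 = 21. Result: [22, 21, 21]

[22, 21, 21]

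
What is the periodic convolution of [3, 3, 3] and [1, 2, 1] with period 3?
Use y[k] = Σ_j f[j]·g[(k-j) mod 3]. y[0] = 3×1 + 3×1 + 3×2 = 12; y[1] = 3×2 + 3×1 + 3×1 = 12; y[2] = 3×1 + 3×2 + 3×1 = 12. Result: [12, 12, 12]

[12, 12, 12]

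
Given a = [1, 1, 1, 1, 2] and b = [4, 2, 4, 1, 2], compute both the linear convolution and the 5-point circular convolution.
Linear: y_lin[0] = 1×4 = 4; y_lin[1] = 1×2 + 1×4 = 6; y_lin[2] = 1×4 + 1×2 + 1×4 = 10; y_lin[3] = 1×1 + 1×4 + 1×2 + 1×4 = 11; y_lin[4] = 1×2 + 1×1 + 1×4 + 1×2 + 2×4 = 17; y_lin[5] = 1×2 + 1×1 + 1×4 + 2×2 = 11; y_lin[6] = 1×2 + 1×1 + 2×4 = 11; y_lin[7] = 1×2 + 2×1 = 4; y_lin[8] = 2×2 = 4 → [4, 6, 10, 11, 17, 11, 11, 4, 4]. Circular (length 5): y[0] = 1×4 + 1×2 + 1×1 + 1×4 + 2×2 = 15; y[1] = 1×2 + 1×4 + 1×2 + 1×1 + 2×4 = 17; y[2] = 1×4 + 1×2 + 1×4 + 1×2 + 2×1 = 14; y[3] = 1×1 + 1×4 + 1×2 + 1×4 + 2×2 = 15; y[4] = 1×2 + 1×1 + 1×4 + 1×2 + 2×4 = 17 → [15, 17, 14, 15, 17]

Linear: [4, 6, 10, 11, 17, 11, 11, 4, 4], Circular: [15, 17, 14, 15, 17]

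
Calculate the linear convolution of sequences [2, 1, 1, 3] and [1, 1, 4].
y[0] = 2×1 = 2; y[1] = 2×1 + 1×1 = 3; y[2] = 2×4 + 1×1 + 1×1 = 10; y[3] = 1×4 + 1×1 + 3×1 = 8; y[4] = 1×4 + 3×1 = 7; y[5] = 3×4 = 12

[2, 3, 10, 8, 7, 12]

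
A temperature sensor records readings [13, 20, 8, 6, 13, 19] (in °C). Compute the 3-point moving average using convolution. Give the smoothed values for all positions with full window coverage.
3-point moving average kernel = [1, 1, 1]. Apply in 'valid' mode (full window coverage): avg[0] = (13 + 20 + 8) / 3 = 13.67; avg[1] = (20 + 8 + 6) / 3 = 11.33; avg[2] = (8 + 6 + 13) / 3 = 9.0; avg[3] = (6 + 13 + 19) / 3 = 12.67. Smoothed values: [13.67, 11.33, 9.0, 12.67]

[13.67, 11.33, 9.0, 12.67]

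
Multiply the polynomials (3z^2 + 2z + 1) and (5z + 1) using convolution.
Ascending coefficients: a = [1, 2, 3], b = [1, 5]. c[0] = 1×1 = 1; c[1] = 1×5 + 2×1 = 7; c[2] = 2×5 + 3×1 = 13; c[3] = 3×5 = 15. Result coefficients: [1, 7, 13, 15] → 15z^3 + 13z^2 + 7z + 1

15z^3 + 13z^2 + 7z + 1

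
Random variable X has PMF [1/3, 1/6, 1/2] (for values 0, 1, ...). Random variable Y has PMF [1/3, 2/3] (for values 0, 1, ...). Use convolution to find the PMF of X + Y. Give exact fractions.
P(X+Y=k) = Σ_i P(X=i)·P(Y=k-i) — a convolution of [1/3, 1/6, 1/2] and [1/3, 2/3]. P(X+Y=0) = (1/3)×(1/3) = 1/9; P(X+Y=1) = (1/3)×(2/3) + (1/6)×(1/3) = 2/9 + 1/18 = 5/18; P(X+Y=2) = (1/6)×(2/3) + (1/2)×(1/3) = 1/9 + 1/6 = 5/18; P(X+Y=3) = (1/2)×(2/3) = 1/3. PMF: [1/9, 5/18, 5/18, 1/3] (sums to 1 ✓)

[1/9, 5/18, 5/18, 1/3]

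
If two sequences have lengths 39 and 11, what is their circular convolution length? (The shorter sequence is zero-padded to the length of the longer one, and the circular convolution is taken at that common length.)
Circular convolution (zero-padding the shorter input) has length max(m, n) = max(39, 11) = 39

39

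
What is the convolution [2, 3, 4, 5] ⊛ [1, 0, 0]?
y[0] = 2×1 = 2; y[1] = 2×0 + 3×1 = 3; y[2] = 2×0 + 3×0 + 4×1 = 4; y[3] = 3×0 + 4×0 + 5×1 = 5; y[4] = 4×0 + 5×0 = 0; y[5] = 5×0 = 0

[2, 3, 4, 5, 0, 0]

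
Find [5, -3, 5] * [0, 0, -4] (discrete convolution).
y[0] = 5×0 = 0; y[1] = 5×0 + -3×0 = 0; y[2] = 5×-4 + -3×0 + 5×0 = -20; y[3] = -3×-4 + 5×0 = 12; y[4] = 5×-4 = -20

[0, 0, -20, 12, -20]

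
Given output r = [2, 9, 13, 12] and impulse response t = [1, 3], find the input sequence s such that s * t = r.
Deconvolve r=[2, 9, 13, 12] by t=[1, 3]. Since t[0]=1, solve forward: s[0] = r[0] / 1 = 2; s[1] = (r[1] - 2×3) / 1 = 3; s[2] = (r[2] - 3×3) / 1 = 4. So s = [2, 3, 4]. Check by forward convolution: r[0] = 2×1 = 2; r[1] = 2×3 + 3×1 = 9; r[2] = 3×3 + 4×1 = 13; r[3] = 4×3 = 12

[2, 3, 4]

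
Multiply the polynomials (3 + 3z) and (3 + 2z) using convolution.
Ascending coefficients: a = [3, 3], b = [3, 2]. c[0] = 3×3 = 9; c[1] = 3×2 + 3×3 = 15; c[2] = 3×2 = 6. Result coefficients: [9, 15, 6] → 9 + 15z + 6z^2

9 + 15z + 6z^2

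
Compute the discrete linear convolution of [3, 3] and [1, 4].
y[0] = 3×1 = 3; y[1] = 3×4 + 3×1 = 15; y[2] = 3×4 = 12

[3, 15, 12]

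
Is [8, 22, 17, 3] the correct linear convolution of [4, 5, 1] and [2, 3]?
Recompute linear convolution of [4, 5, 1] and [2, 3]: y[0] = 4×2 = 8; y[1] = 4×3 + 5×2 = 22; y[2] = 5×3 + 1×2 = 17; y[3] = 1×3 = 3 → [8, 22, 17, 3]. Given [8, 22, 17, 3] matches, so answer: Yes

Yes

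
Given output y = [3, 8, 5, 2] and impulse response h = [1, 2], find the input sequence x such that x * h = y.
Deconvolve y=[3, 8, 5, 2] by h=[1, 2]. Since h[0]=1, solve forward: x[0] = y[0] / 1 = 3; x[1] = (y[1] - 3×2) / 1 = 2; x[2] = (y[2] - 2×2) / 1 = 1. So x = [3, 2, 1]. Check by forward convolution: y[0] = 3×1 = 3; y[1] = 3×2 + 2×1 = 8; y[2] = 2×2 + 1×1 = 5; y[3] = 1×2 = 2

[3, 2, 1]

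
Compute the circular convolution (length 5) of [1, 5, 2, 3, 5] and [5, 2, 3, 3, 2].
Use y[k] = Σ_j f[j]·g[(k-j) mod 5]. y[0] = 1×5 + 5×2 + 2×3 + 3×3 + 5×2 = 40; y[1] = 1×2 + 5×5 + 2×2 + 3×3 + 5×3 = 55; y[2] = 1×3 + 5×2 + 2×5 + 3×2 + 5×3 = 44; y[3] = 1×3 + 5×3 + 2×2 + 3×5 + 5×2 = 47; y[4] = 1×2 + 5×3 + 2×3 + 3×2 + 5×5 = 54. Result: [40, 55, 44, 47, 54]

[40, 55, 44, 47, 54]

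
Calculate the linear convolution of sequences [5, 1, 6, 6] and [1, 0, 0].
y[0] = 5×1 = 5; y[1] = 5×0 + 1×1 = 1; y[2] = 5×0 + 1×0 + 6×1 = 6; y[3] = 1×0 + 6×0 + 6×1 = 6; y[4] = 6×0 + 6×0 = 0; y[5] = 6×0 = 0

[5, 1, 6, 6, 0, 0]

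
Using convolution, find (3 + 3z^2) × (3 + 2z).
Ascending coefficients: a = [3, 0, 3], b = [3, 2]. c[0] = 3×3 = 9; c[1] = 3×2 + 0×3 = 6; c[2] = 0×2 + 3×3 = 9; c[3] = 3×2 = 6. Result coefficients: [9, 6, 9, 6] → 9 + 6z + 9z^2 + 6z^3

9 + 6z + 9z^2 + 6z^3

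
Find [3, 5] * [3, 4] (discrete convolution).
y[0] = 3×3 = 9; y[1] = 3×4 + 5×3 = 27; y[2] = 5×4 = 20

[9, 27, 20]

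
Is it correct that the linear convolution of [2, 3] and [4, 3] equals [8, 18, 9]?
Recompute linear convolution of [2, 3] and [4, 3]: y[0] = 2×4 = 8; y[1] = 2×3 + 3×4 = 18; y[2] = 3×3 = 9 → [8, 18, 9]. Given [8, 18, 9] matches, so answer: Yes

Yes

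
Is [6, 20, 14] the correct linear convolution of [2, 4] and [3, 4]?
Recompute linear convolution of [2, 4] and [3, 4]: y[0] = 2×3 = 6; y[1] = 2×4 + 4×3 = 20; y[2] = 4×4 = 16 → [6, 20, 16]. Compare to given [6, 20, 14]: they differ at index 2: given 14, correct 16, so answer: No

No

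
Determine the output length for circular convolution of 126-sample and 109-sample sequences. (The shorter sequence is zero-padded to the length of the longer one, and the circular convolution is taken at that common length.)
Circular convolution (zero-padding the shorter input) has length max(m, n) = max(126, 109) = 126

126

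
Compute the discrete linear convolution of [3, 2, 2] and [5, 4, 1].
y[0] = 3×5 = 15; y[1] = 3×4 + 2×5 = 22; y[2] = 3×1 + 2×4 + 2×5 = 21; y[3] = 2×1 + 2×4 = 10; y[4] = 2×1 = 2

[15, 22, 21, 10, 2]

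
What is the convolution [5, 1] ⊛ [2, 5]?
y[0] = 5×2 = 10; y[1] = 5×5 + 1×2 = 27; y[2] = 1×5 = 5

[10, 27, 5]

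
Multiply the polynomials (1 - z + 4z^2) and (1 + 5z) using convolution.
Ascending coefficients: a = [1, -1, 4], b = [1, 5]. c[0] = 1×1 = 1; c[1] = 1×5 + -1×1 = 4; c[2] = -1×5 + 4×1 = -1; c[3] = 4×5 = 20. Result coefficients: [1, 4, -1, 20] → 1 + 4z - z^2 + 20z^3

1 + 4z - z^2 + 20z^3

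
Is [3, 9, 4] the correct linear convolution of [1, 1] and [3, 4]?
Recompute linear convolution of [1, 1] and [3, 4]: y[0] = 1×3 = 3; y[1] = 1×4 + 1×3 = 7; y[2] = 1×4 = 4 → [3, 7, 4]. Compare to given [3, 9, 4]: they differ at index 1: given 9, correct 7, so answer: No

No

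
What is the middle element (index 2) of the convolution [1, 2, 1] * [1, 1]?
Use y[k] = Σ_i a[i]·b[k-i] at k=2. y[2] = 2×1 + 1×1 = 3

3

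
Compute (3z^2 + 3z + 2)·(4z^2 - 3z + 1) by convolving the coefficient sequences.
Ascending coefficients: a = [2, 3, 3], b = [1, -3, 4]. c[0] = 2×1 = 2; c[1] = 2×-3 + 3×1 = -3; c[2] = 2×4 + 3×-3 + 3×1 = 2; c[3] = 3×4 + 3×-3 = 3; c[4] = 3×4 = 12. Result coefficients: [2, -3, 2, 3, 12] → 12z^4 + 3z^3 + 2z^2 - 3z + 2

12z^4 + 3z^3 + 2z^2 - 3z + 2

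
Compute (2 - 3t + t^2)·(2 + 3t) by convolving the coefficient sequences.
Ascending coefficients: a = [2, -3, 1], b = [2, 3]. c[0] = 2×2 = 4; c[1] = 2×3 + -3×2 = 0; c[2] = -3×3 + 1×2 = -7; c[3] = 1×3 = 3. Result coefficients: [4, 0, -7, 3] → 4 - 7t^2 + 3t^3

4 - 7t^2 + 3t^3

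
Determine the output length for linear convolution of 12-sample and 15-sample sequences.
Linear/full convolution length: m + n - 1 = 12 + 15 - 1 = 26

26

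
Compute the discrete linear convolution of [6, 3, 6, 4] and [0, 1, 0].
y[0] = 6×0 = 0; y[1] = 6×1 + 3×0 = 6; y[2] = 6×0 + 3×1 + 6×0 = 3; y[3] = 3×0 + 6×1 + 4×0 = 6; y[4] = 6×0 + 4×1 = 4; y[5] = 4×0 = 0

[0, 6, 3, 6, 4, 0]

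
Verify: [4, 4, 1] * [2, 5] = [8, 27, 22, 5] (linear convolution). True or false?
Recompute linear convolution of [4, 4, 1] and [2, 5]: y[0] = 4×2 = 8; y[1] = 4×5 + 4×2 = 28; y[2] = 4×5 + 1×2 = 22; y[3] = 1×5 = 5 → [8, 28, 22, 5]. Compare to given [8, 27, 22, 5]: they differ at index 1: given 27, correct 28, so answer: No

No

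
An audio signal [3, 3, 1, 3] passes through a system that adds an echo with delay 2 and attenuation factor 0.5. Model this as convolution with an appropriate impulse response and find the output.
Direct-path + delayed-attenuated-path model → impulse response h = [1, 0, 0.5] (1 at lag 0, 0.5 at lag 2). Output y[n] = x[n] + 0.5·x[n - 2] (with x[n] = 0 outside 0..3): y[0] = 3 + 0.5×0 = 3; y[1] = 3 + 0.5×0 = 3; y[2] = 1 + 0.5×3 = 2.5; y[3] = 3 + 0.5×3 = 4.5; y[4] = 0 + 0.5×1 = 0.5; y[5] = 0 + 0.5×3 = 1.5. So y = [3, 3, 2.5, 4.5, 0.5, 1.5]

[3, 3, 2.5, 4.5, 0.5, 1.5]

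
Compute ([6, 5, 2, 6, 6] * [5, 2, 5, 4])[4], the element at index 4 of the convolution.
Use y[k] = Σ_i a[i]·b[k-i] at k=4. y[4] = 5×4 + 2×5 + 6×2 + 6×5 = 72

72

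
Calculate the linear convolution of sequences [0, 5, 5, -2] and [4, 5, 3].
y[0] = 0×4 = 0; y[1] = 0×5 + 5×4 = 20; y[2] = 0×3 + 5×5 + 5×4 = 45; y[3] = 5×3 + 5×5 + -2×4 = 32; y[4] = 5×3 + -2×5 = 5; y[5] = -2×3 = -6

[0, 20, 45, 32, 5, -6]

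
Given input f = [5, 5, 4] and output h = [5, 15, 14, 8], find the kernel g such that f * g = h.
Output length 4 = len(f) + len(g) - 1 ⇒ len(g) = 2. Solve g forward using g[k] = (h[k] - Σ_{i≥1} f[i]·g[k-i]) / f[0]: g[0] = h[0] / f[0] = 5 / 5 = 1; g[1] = (h[1] - 5×1) / f[0] = (15 - 5×1) / 5 = 2. So g = [1, 2]. Forward-check [5, 5, 4] * [1, 2]: h[0] = 5×1 = 5; h[1] = 5×2 + 5×1 = 15; h[2] = 5×2 + 4×1 = 14; h[3] = 4×2 = 8 → [5, 15, 14, 8] ✓

[1, 2]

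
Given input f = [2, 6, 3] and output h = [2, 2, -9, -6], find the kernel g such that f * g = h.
Output length 4 = len(f) + len(g) - 1 ⇒ len(g) = 2. Solve g forward using g[k] = (h[k] - Σ_{i≥1} f[i]·g[k-i]) / f[0]: g[0] = h[0] / f[0] = 2 / 2 = 1; g[1] = (h[1] - 6×1) / f[0] = (2 - 6×1) / 2 = -2. So g = [1, -2]. Forward-check [2, 6, 3] * [1, -2]: h[0] = 2×1 = 2; h[1] = 2×-2 + 6×1 = 2; h[2] = 6×-2 + 3×1 = -9; h[3] = 3×-2 = -6 → [2, 2, -9, -6] ✓

[1, -2]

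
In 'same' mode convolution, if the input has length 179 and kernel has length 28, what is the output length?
'Same' mode returns an output with the same length as the input: 179

179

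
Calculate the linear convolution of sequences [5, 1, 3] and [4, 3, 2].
y[0] = 5×4 = 20; y[1] = 5×3 + 1×4 = 19; y[2] = 5×2 + 1×3 + 3×4 = 25; y[3] = 1×2 + 3×3 = 11; y[4] = 3×2 = 6

[20, 19, 25, 11, 6]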